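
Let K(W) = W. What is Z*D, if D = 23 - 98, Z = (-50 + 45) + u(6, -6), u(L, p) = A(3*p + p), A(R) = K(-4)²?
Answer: -825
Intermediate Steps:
A(R) = 16 (A(R) = (-4)² = 16)
u(L, p) = 16
Z = 11 (Z = (-50 + 45) + 16 = -5 + 16 = 11)
D = -75
Z*D = 11*(-75) = -825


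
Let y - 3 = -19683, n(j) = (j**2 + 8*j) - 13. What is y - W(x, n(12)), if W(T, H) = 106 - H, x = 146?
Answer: -19559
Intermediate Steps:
n(j) = -13 + j**2 + 8*j
y = -19680 (y = 3 - 19683 = -19680)
y - W(x, n(12)) = -19680 - (106 - (-13 + 12**2 + 8*12)) = -19680 - (106 - (-13 + 144 + 96)) = -19680 - (106 - 1*227) = -19680 - (106 - 227) = -19680 - 1*(-121) = -19680 + 121 = -19559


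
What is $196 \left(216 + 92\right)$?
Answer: $60368$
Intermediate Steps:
$196 \left(216 + 92\right) = 196 \cdot 308 = 60368$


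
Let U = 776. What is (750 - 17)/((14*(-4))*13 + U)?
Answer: 733/48 ≈ 15.271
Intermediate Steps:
(750 - 17)/((14*(-4))*13 + U) = (750 - 17)/((14*(-4))*13 + 776) = 733/(-56*13 + 776) = 733/(-728 + 776) = 733/48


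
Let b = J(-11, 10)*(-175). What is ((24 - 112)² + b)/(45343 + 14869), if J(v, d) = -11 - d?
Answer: 11419/60212 ≈ 0.18965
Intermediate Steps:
b = 3675 (b = (-11 - 1*10)*(-175) = (-11 - 10)*(-175) = -21*(-175) = 3675)
((24 - 112)² + b)/(45343 + 14869) = ((24 - 112)² + 3675)/(45343 + 14869) = ((-88)² + 3675)/60212 = (7744 + 3675)*(1/60212) = 11419*(1/60212) = 11419/60212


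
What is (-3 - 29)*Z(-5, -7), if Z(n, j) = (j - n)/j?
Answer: -64/7 ≈ -9.1429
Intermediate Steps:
Z(n, j) = (j - n)/j
(-3 - 29)*Z(-5, -7) = (-3 - 29)*((-7 - 1*(-5))/(-7)) = -(-32)*(-7 + 5)/7 = -(-32)*(-2)/7 = -32*2/7 = -64/7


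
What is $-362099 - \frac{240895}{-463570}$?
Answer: $- \frac{33571598507}{92714} \approx -3.621 \cdot 10^{5}$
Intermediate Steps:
$-362099 - \frac{240895}{-463570} = -362099 - 240895 \left(- \frac{1}{463570}\right) = -362099 - - \frac{48179}{92714} = -362099 + \frac{48179}{92714} = - \frac{33571598507}{92714}$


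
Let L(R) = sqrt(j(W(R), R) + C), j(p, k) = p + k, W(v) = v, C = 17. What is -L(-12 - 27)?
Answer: -I*sqrt(61) ≈ -7.8102*I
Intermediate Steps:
j(p, k) = k + p
L(R) = sqrt(17 + 2*R) (L(R) = sqrt((R + R) + 17) = sqrt(2*R + 17) = sqrt(17 + 2*R))
-L(-12 - 27) = -sqrt(17 + 2*(-12 - 27)) = -sqrt(17 + 2*(-39)) = -sqrt(17 - 78) = -sqrt(-61) = -I*sqrt(61)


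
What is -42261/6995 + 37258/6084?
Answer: 134761/1636830 ≈ 0.082330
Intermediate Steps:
-42261/6995 + 37258/6084 = -42261*1/6995 + 37258*(1/6084) = -42261/6995 + 1433/234 = 134761/1636830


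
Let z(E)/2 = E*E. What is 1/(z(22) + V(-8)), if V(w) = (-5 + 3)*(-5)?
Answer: 1/978 ≈ 0.0010225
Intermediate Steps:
z(E) = 2*E**2 (z(E) = 2*(E*E) = 2*E**2)
V(w) = 10 (V(w) = -2*(-5) = 10)
1/(z(22) + V(-8)) = 1/(2*22**2 + 10) = 1/(2*484 + 10) = 1/(968 + 10) = 1/978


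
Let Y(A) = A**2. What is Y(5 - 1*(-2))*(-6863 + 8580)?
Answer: 84133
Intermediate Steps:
Y(5 - 1*(-2))*(-6863 + 8580) = (5 - 1*(-2))**2*(-6863 + 8580) = (5 + 2)**2*1717 = 7**2*1717 = 49*1717 = 84133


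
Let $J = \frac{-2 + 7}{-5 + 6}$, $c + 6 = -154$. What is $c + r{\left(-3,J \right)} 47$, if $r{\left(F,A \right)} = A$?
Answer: $75$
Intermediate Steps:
$c = -160$ ($c = -6 - 154 = -160$)
$J = 5$ ($J = \frac{5}{1} = 5 \cdot 1 = 5$)
$c + r{\left(-3,J \right)} 47 = -160 + 5 \cdot 47 = -160 + 235 = 75$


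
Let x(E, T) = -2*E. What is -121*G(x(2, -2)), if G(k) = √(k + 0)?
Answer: -242*I ≈ -242.0*I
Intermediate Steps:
G(k) = √k
-121*G(x(2, -2)) = -121*2*I = -242*I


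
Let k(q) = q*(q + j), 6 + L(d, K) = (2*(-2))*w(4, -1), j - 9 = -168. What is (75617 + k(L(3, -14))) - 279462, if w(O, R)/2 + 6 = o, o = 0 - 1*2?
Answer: -209703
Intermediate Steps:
j = -159 (j = 9 - 168 = -159)
o = -2 (o = 0 - 2 = -2)
w(O, R) = -16 (w(O, R) = -12 + 2*(-2) = -12 - 4 = -16)
L(d, K) = 58 (L(d, K) = -6 + (2*(-2))*(-16) = -6 - 4*(-16) = -6 + 64 = 58)
k(q) = q*(-159 + q) (k(q) = q*(q - 159) = q*(-159 + q))
(75617 + k(L(3, -14))) - 279462 = (75617 + 58*(-159 + 58)) - 279462 = (75617 + 58*(-101)) - 279462 = (75617 - 5858) - 279462 = 69759 - 279462 = -209703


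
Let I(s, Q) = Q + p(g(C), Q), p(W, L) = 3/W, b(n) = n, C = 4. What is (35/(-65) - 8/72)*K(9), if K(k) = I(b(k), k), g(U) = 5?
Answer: -1216/195 ≈ -6.2359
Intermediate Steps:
I(s, Q) = ⅗ + Q (I(s, Q) = Q + 3/5 = Q + 3*(⅕) = Q + ⅗ = ⅗ + Q)
K(k) = ⅗ + k
(35/(-65) - 8/72)*K(9) = (35/(-65) - 8/72)*(⅗ + 9) = (35*(-1/65) - 8*1/72)*(48/5) = (-7/13 - ⅑)*(48/5) = -76/117*48/5 = -1216/195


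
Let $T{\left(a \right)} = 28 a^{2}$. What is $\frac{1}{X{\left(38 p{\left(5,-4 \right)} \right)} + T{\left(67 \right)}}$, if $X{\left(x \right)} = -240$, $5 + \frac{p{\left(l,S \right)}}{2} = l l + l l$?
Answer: $\frac{1}{125452} \approx 7.9712 \cdot 10^{-6}$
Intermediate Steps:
$p{\left(l,S \right)} = -10 + 4 l^{2}$ ($p{\left(l,S \right)} = -10 + 2 \left(l l + l l\right) = -10 + 2 \left(l^{2} + l^{2}\right) = -10 + 2 \cdot 2 l^{2} = -10 + 4 l^{2}$)
$\frac{1}{X{\left(38 p{\left(5,-4 \right)} \right)} + T{\left(67 \right)}} = \frac{1}{-240 + 28 \cdot 67^{2}} = \frac{1}{-240 + 28 \cdot 4489} = \frac{1}{-240 + 125692} = \frac{1}{125452}$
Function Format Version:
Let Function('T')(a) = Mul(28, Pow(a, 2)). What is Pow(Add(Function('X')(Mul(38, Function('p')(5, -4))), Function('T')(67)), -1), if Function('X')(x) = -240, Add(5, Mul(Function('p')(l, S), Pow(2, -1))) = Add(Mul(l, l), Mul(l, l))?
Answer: Rational(1, 125452) ≈ 7.9712e-6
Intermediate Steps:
Function('p')(l, S) = Add(-10, Mul(4, Pow(l, 2))) (Function('p')(l, S) = Add(-10, Mul(2, Add(Mul(l, l), Mul(l, l)))) = Add(-10, Mul(2, Add(Pow(l, 2), Pow(l, 2)))) = Add(-10, Mul(2, Mul(2, Pow(l, 2)))) = Add(-10, Mul(4, Pow(l, 2))))
Pow(Add(Function('X')(Mul(38, Function('p')(5, -4))), Function('T')(67)), -1) = Pow(Add(-240, Mul(28, Pow(67, 2))), -1) = Pow(Add(-240, Mul(28, 4489)), -1) = Pow(Add(-240, 125692), -1) = Pow(125452, -1) = Rational(1, 125452)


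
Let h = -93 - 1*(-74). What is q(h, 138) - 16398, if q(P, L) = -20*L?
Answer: -19158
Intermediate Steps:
h = -19 (h = -93 + 74 = -19)
q(h, 138) - 16398 = -20*138 - 16398 = -2760 - 16398 = -19158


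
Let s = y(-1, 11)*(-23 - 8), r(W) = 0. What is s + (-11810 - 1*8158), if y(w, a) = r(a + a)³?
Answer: -19968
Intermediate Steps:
y(w, a) = 0 (y(w, a) = 0³ = 0)
s = 0 (s = 0*(-23 - 8) = 0*(-31) = 0)
s + (-11810 - 1*8158) = 0 + (-11810 - 1*8158) = 0 + (-11810 - 8158) = 0 - 19968 = -19968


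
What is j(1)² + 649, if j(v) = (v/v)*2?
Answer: 653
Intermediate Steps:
j(v) = 2 (j(v) = 1*2 = 2)
j(1)² + 649 = 2² + 649 = 4 + 649 = 653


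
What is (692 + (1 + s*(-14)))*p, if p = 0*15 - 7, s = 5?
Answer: -4361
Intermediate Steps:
p = -7 (p = 0 - 7 = -7)
(692 + (1 + s*(-14)))*p = (692 + (1 + 5*(-14)))*(-7) = (692 + (1 - 70))*(-7) = (692 - 69)*(-7) = 623*(-7) = -4361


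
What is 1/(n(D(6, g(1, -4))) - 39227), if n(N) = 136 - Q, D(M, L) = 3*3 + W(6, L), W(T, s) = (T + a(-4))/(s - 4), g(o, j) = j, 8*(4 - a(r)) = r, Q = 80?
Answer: -1/39171 ≈ -2.5529e-5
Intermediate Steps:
a(r) = 4 - r/8
W(T, s) = (9/2 + T)/(-4 + s) (W(T, s) = (T + (4 - 1/8*(-4)))/(s - 4) = (T + (4 + 1/2))/(-4 + s) = (T + 9/2)/(-4 + s) = (9/2 + T)/(-4 + s))
D(M, L) = 9 + 21/(2*(-4 + L)) (D(M, L) = 3*3 + (9/2 + 6)/(-4 + L) = 9 + (21/2)/(-4 + L) = 9 + 21/(2*(-4 + L)))
n(N) = 56 (n(N) = 136 - 1*80 = 136 - 80 = 56)
1/(n(D(6, g(1, -4))) - 39227) = 1/(56 - 39227) = 1/(-39171) = -1/39171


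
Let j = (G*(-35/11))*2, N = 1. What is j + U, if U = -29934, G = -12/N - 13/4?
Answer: -656413/22 ≈ -29837.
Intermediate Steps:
G = -61/4 (G = -12/1 - 13/4 = -12*1 - 13*¼ = -12 - 13/4 = -61/4 ≈ -15.250)
j = 2135/22 (j = -(-2135)/(4*11)*2 = -61/4*(-35/11)*2 = (2135/44)*2 = 2135/22 ≈ 97.045)
j + U = 2135/22 - 29934 = -656413/22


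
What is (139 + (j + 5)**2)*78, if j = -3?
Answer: 11154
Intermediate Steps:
(139 + (j + 5)**2)*78 = (139 + (-3 + 5)**2)*78 = (139 + 2**2)*78 = (139 + 4)*78 = 143*78 = 11154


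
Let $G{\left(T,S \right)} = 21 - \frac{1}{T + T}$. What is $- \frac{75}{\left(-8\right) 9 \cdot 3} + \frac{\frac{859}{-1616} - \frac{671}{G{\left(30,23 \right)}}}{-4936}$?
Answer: $\frac{31978115969}{90382582656} \approx 0.35381$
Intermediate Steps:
$G{\left(T,S \right)} = 21 - \frac{1}{2 T}$
$- \frac{75}{\left(-8\right) 9 \cdot 3} + \frac{\frac{859}{-1616} - \frac{671}{G{\left(30,23 \right)}}}{-4936} = - \frac{75}{\left(-8\right) 9 \cdot 3} + \frac{\frac{859}{-1616} - \frac{671}{21 - \frac{1}{2 \cdot 30}}}{-4936} = - \frac{75}{\left(-72\right) 3} + \left(859 \left(- \frac{1}{1616}\right) - \frac{671}{21 - \frac{1}{60}}\right) \left(- \frac{1}{4936}\right) = - \frac{75}{-216} + \left(- \frac{859}{1616} - \frac{671}{21 - \frac{1}{60}}\right) \left(- \frac{1}{4936}\right) = \left(-75\right) \left(- \frac{1}{216}\right) + \left(- \frac{859}{1616} - \frac{671}{\frac{1259}{60}}\right) \left(- \frac{1}{4936}\right) = \frac{25}{72} + \left(- \frac{859}{1616} - \frac{40260}{1259}\right) \left(- \frac{1}{4936}\right) = \frac{25}{72} - - \frac{66141641}{10042509184} = \frac{25}{72} + \frac{66141641}{10042509184} = \frac{31978115969}{90382582656}$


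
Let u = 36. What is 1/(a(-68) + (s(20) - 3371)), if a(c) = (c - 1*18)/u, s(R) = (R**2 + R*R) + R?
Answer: -18/45961 ≈ -0.00039164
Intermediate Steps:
s(R) = R + 2*R**2 (s(R) = (R**2 + R**2) + R = 2*R**2 + R = R + 2*R**2)
a(c) = -1/2 + c/36 (a(c) = (c - 1*18)/36 = (c - 18)*(1/36) = (-18 + c)*(1/36) = -1/2 + c/36)
1/(a(-68) + (s(20) - 3371)) = 1/((-1/2 + (1/36)*(-68)) + (20*(1 + 2*20) - 3371)) = 1/((-1/2 - 17/9) + (20*(1 + 40) - 3371)) = 1/(-43/18 + (20*41 - 3371)) = 1/(-43/18 + (820 - 3371)) = 1/(-43/18 - 2551) = 1/(-45961/18) = -18/45961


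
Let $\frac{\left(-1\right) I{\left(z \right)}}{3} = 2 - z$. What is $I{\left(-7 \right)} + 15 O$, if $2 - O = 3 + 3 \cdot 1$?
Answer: $-87$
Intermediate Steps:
$I{\left(z \right)} = -6 + 3 z$ ($I{\left(z \right)} = - 3 \left(2 - z\right) = -6 + 3 z$)
$O = -4$ ($O = 2 - \left(3 + 3 \cdot 1\right) = 2 - \left(3 + 3\right) = 2 - 6 = -4$)
$I{\left(-7 \right)} + 15 O = \left(-6 + 3 \left(-7\right)\right) + 15 \left(-4\right) = \left(-6 - 21\right) - 60 = -27 - 60 = -87$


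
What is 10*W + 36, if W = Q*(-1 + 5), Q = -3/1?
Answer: -84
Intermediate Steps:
Q = -3 (Q = -3*1 = -3)
W = -12 (W = -3*(-1 + 5) = -3*4 = -12)
10*W + 36 = 10*(-12) + 36 = -120 + 36 = -84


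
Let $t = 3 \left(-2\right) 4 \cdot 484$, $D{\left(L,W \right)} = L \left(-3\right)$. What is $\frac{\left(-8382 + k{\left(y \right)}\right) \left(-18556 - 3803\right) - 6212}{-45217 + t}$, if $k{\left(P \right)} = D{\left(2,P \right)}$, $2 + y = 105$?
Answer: $- \frac{8153960}{2471} \approx -3299.9$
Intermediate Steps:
$y = 103$ ($y = -2 + 105 = 103$)
$D{\left(L,W \right)} = - 3 L$
$k{\left(P \right)} = -6$ ($k{\left(P \right)} = \left(-3\right) 2 = -6$)
$t = -11616$ ($t = \left(-6\right) 4 \cdot 484 = \left(-24\right) 484 = -11616$)
$\frac{\left(-8382 + k{\left(y \right)}\right) \left(-18556 - 3803\right) - 6212}{-45217 + t} = \frac{\left(-8382 - 6\right) \left(-18556 - 3803\right) - 6212}{-45217 - 11616} = \frac{\left(-8388\right) \left(-22359\right) - 6212}{-56833} = \left(187547292 - 6212\right) \left(- \frac{1}{56833}\right) = 187541080 \left(- \frac{1}{56833}\right) = - \frac{8153960}{2471}$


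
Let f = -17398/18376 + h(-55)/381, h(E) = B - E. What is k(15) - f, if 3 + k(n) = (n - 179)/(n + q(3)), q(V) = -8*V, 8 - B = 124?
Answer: 171486373/10501884 ≈ 16.329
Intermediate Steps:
B = -116 (B = 8 - 1*124 = 8 - 124 = -116)
h(E) = -116 - E
f = -3874787/3500628 (f = -17398/18376 + (-116 - 1*(-55))/381 = -17398*1/18376 + (-116 + 55)*(1/381) = -8699/9188 - 61*1/381 = -8699/9188 - 61/381 = -3874787/3500628 ≈ -1.1069)
k(n) = -3 + (-179 + n)/(-24 + n) (k(n) = -3 + (n - 179)/(n - 8*3) = -3 + (-179 + n)/(n - 24) = -3 + (-179 + n)/(-24 + n))
k(15) - f = (-107 - 2*15)/(-24 + 15) - 1*(-3874787/3500628) = (-107 - 30)/(-9) + 3874787/3500628 = -1/9*(-137) + 3874787/3500628 = 137/9 + 3874787/3500628 = 171486373/10501884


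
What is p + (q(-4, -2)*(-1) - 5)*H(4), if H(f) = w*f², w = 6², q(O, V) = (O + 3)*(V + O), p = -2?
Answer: -6338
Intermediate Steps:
q(O, V) = (3 + O)*(O + V)
w = 36
H(f) = 36*f²
p + (q(-4, -2)*(-1) - 5)*H(4) = -2 + (((-4)² + 3*(-4) + 3*(-2) - 4*(-2))*(-1) - 5)*(36*4²) = -2 + ((16 - 12 - 6 + 8)*(-1) - 5)*(36*16) = -2 + (6*(-1) - 5)*576 = -2 + (-6 - 5)*576 = -2 - 11*576 = -2 - 6336 = -6338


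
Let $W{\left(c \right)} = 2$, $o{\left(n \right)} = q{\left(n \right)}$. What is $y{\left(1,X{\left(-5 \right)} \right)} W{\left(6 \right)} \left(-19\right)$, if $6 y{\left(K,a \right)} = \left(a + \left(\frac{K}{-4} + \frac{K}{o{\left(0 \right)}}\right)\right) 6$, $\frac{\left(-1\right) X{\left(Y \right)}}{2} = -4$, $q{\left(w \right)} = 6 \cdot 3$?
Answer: $- \frac{5339}{18} \approx -296.61$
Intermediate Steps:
$q{\left(w \right)} = 18$
$o{\left(n \right)} = 18$
$X{\left(Y \right)} = 8$ ($X{\left(Y \right)} = \left(-2\right) \left(-4\right) = 8$)
$y{\left(K,a \right)} = a - \frac{7 K}{36}$ ($y{\left(K,a \right)} = \frac{\left(a + \left(\frac{K}{-4} + \frac{K}{18}\right)\right) 6}{6} = \frac{\left(a + \left(K \left(- \frac{1}{4}\right) + K \frac{1}{18}\right)\right) 6}{6} = \frac{\left(a + \left(- \frac{K}{4} + \frac{K}{18}\right)\right) 6}{6} = \frac{\left(a - \frac{7 K}{36}\right) 6}{6} = \frac{6 a - \frac{7 K}{6}}{6} = a - \frac{7 K}{36}$)
$y{\left(1,X{\left(-5 \right)} \right)} W{\left(6 \right)} \left(-19\right) = \left(8 - \frac{7}{36}\right) 2 \left(-19\right) = \frac{281}{36} \cdot 2 \left(-19\right) = \frac{281}{18} \left(-19\right) = - \frac{5339}{18}$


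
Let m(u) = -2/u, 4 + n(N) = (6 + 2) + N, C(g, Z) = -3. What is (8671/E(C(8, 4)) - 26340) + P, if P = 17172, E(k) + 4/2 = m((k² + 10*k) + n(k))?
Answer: -260902/19 ≈ -13732.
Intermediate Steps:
n(N) = 4 + N (n(N) = -4 + ((6 + 2) + N) = -4 + (8 + N) = 4 + N)
E(k) = -2 - 2/(4 + k² + 11*k) (E(k) = -2 - 2/((k² + 10*k) + (4 + k)) = -2 - 2/(4 + k² + 11*k))
(8671/E(C(8, 4)) - 26340) + P = (8671/((2*(-5 - 1*(-3)² - 11*(-3))/(4 + (-3)² + 11*(-3)))) - 26340) + 17172 = (8671/((2*(-5 - 1*9 + 33)/(4 + 9 - 33))) - 26340) + 17172 = (8671/((2*(-5 - 9 + 33)/(-20))) - 26340) + 17172 = (8671/((2*(-1/20)*19)) - 26340) + 17172 = (8671/(-19/10) - 26340) + 17172 = (8671*(-10/19) - 26340) + 17172 = (-86710/19 - 26340) + 17172 = -587170/19 + 17172 = -260902/19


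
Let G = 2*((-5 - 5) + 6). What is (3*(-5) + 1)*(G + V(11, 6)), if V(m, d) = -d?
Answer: 196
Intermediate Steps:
G = -8 (G = 2*(-10 + 6) = 2*(-4) = -8)
(3*(-5) + 1)*(G + V(11, 6)) = (3*(-5) + 1)*(-8 - 1*6) = (-15 + 1)*(-8 - 6) = -14*(-14) = 196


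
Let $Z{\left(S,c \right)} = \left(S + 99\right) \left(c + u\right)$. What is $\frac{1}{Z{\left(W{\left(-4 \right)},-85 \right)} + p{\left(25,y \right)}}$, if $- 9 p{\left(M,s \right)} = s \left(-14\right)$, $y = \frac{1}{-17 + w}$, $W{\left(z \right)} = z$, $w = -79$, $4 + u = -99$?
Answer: $- \frac{432}{7715527} \approx -5.5991 \cdot 10^{-5}$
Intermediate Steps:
$u = -103$ ($u = -4 - 99 = -103$)
$Z{\left(S,c \right)} = \left(-103 + c\right) \left(99 + S\right)$ ($Z{\left(S,c \right)} = \left(S + 99\right) \left(c - 103\right) = \left(99 + S\right) \left(-103 + c\right) = \left(-103 + c\right) \left(99 + S\right)$)
$y = - \frac{1}{96}$ ($y = \frac{1}{-17 - 79} = \frac{1}{-96} = - \frac{1}{96} \approx -0.010417$)
$p{\left(M,s \right)} = \frac{14 s}{9}$ ($p{\left(M,s \right)} = - \frac{s \left(-14\right)}{9} = - \frac{\left(-14\right) s}{9} = \frac{14 s}{9}$)
$\frac{1}{Z{\left(W{\left(-4 \right)},-85 \right)} + p{\left(25,y \right)}} = \frac{1}{\left(-10197 - -412 + 99 \left(-85\right) - -340\right) + \frac{14}{9} \left(- \frac{1}{96}\right)} = \frac{1}{\left(-10197 + 412 - 8415 + 340\right) - \frac{7}{432}} = \frac{1}{-17860 - \frac{7}{432}} = \frac{1}{- \frac{7715527}{432}} = - \frac{432}{7715527}$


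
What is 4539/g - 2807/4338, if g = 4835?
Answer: 6118337/20974230 ≈ 0.29171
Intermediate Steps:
4539/g - 2807/4338 = 4539/4835 - 2807/4338 = 6118337/20974230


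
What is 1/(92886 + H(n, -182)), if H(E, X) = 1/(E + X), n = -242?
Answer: 424/39383663 ≈ 1.0766e-5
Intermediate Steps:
1/(92886 + H(n, -182)) = 1/(92886 + 1/(-242 - 182)) = 1/(92886 + 1/(-424)) = 1/(92886 - 1/424) = 1/(39383663/424) = 424/39383663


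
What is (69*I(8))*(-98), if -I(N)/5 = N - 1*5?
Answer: 101430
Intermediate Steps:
I(N) = 25 - 5*N (I(N) = -5*(N - 1*5) = -5*(N - 5) = -5*(-5 + N) = 25 - 5*N)
(69*I(8))*(-98) = (69*(25 - 5*8))*(-98) = (69*(25 - 40))*(-98) = (69*(-15))*(-98) = -1035*(-98) = 101430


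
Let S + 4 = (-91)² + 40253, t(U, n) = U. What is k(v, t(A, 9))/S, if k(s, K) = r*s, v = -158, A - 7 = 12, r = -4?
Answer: 316/24265 ≈ 0.013023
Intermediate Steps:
A = 19 (A = 7 + 12 = 19)
S = 48530 (S = -4 + ((-91)² + 40253) = -4 + (8281 + 40253) = -4 + 48534 = 48530)
k(s, K) = -4*s
k(v, t(A, 9))/S = -4*(-158)/48530 = 632*(1/48530) = 316/24265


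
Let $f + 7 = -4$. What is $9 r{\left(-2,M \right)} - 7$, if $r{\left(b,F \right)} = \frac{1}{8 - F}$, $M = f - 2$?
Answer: $- \frac{46}{7} \approx -6.5714$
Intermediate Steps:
$f = -11$ ($f = -7 - 4 = -11$)
$M = -13$ ($M = -11 - 2 = -13$)
$9 r{\left(-2,M \right)} - 7 = 9 \left(- \frac{1}{-8 - 13}\right) - 7 = 9 \left(- \frac{1}{-21}\right) - 7 = 9 \left(\left(-1\right) \left(- \frac{1}{21}\right)\right) - 7 = 9 \cdot \frac{1}{21} - 7 = \frac{3}{7} - 7 = - \frac{46}{7}$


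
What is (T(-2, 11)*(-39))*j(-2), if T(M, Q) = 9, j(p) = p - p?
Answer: 0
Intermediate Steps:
j(p) = 0
(T(-2, 11)*(-39))*j(-2) = (9*(-39))*0 = -351*0 = 0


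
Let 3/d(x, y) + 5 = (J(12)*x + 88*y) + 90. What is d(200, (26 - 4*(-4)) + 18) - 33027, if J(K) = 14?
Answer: -269665452/8165 ≈ -33027.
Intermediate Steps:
d(x, y) = 3/(85 + 14*x + 88*y) (d(x, y) = 3/(-5 + ((14*x + 88*y) + 90)) = 3/(-5 + (90 + 14*x + 88*y)) = 3/(85 + 14*x + 88*y))
d(200, (26 - 4*(-4)) + 18) - 33027 = 3/(85 + 14*200 + 88*((26 - 4*(-4)) + 18)) - 33027 = 3/(85 + 2800 + 88*((26 + 16) + 18)) - 33027 = 3/(85 + 2800 + 88*(42 + 18)) - 33027 = 3/(85 + 2800 + 88*60) - 33027 = 3/(85 + 2800 + 5280) - 33027 = 3/8165 - 33027 = -269665452/8165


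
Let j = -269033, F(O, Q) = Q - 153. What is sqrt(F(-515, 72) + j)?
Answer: I*sqrt(269114) ≈ 518.76*I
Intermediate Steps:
F(O, Q) = -153 + Q
sqrt(F(-515, 72) + j) = sqrt((-153 + 72) - 269033) = sqrt(-81 - 269033) = sqrt(-269114) = I*sqrt(269114)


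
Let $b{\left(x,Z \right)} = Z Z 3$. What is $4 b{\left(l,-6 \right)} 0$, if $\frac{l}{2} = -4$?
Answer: $0$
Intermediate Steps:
$l = -8$ ($l = 2 \left(-4\right) = -8$)
$b{\left(x,Z \right)} = 3 Z^{2}$ ($b{\left(x,Z \right)} = Z^{2} \cdot 3 = 3 Z^{2}$)
$4 b{\left(l,-6 \right)} 0 = 4 \cdot 3 \left(-6\right)^{2} \cdot 0 = 4 \cdot 3 \cdot 36 \cdot 0 = 4 \cdot 108 \cdot 0 = 432 \cdot 0 = 0$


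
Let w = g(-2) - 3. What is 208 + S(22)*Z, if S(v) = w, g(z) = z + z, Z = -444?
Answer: 3316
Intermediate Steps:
g(z) = 2*z
w = -7 (w = 2*(-2) - 3 = -4 - 3 = -7)
S(v) = -7
208 + S(22)*Z = 208 - 7*(-444) = 208 + 3108 = 3316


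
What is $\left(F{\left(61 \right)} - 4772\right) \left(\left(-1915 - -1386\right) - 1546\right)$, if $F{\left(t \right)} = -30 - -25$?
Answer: $9912275$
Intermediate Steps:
$F{\left(t \right)} = -5$ ($F{\left(t \right)} = -30 + 25 = -5$)
$\left(F{\left(61 \right)} - 4772\right) \left(\left(-1915 - -1386\right) - 1546\right) = \left(-5 - 4772\right) \left(\left(-1915 - -1386\right) - 1546\right) = - 4777 \left(\left(-1915 + 1386\right) - 1546\right) = - 4777 \left(-529 - 1546\right) = \left(-4777\right) \left(-2075\right) = 9912275$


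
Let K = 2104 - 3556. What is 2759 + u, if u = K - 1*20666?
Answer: -19359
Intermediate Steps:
K = -1452
u = -22118 (u = -1452 - 1*20666 = -1452 - 20666 = -22118)
2759 + u = 2759 - 22118 = -19359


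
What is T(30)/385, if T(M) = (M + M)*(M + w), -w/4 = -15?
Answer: 1080/77 ≈ 14.026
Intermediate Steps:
w = 60 (w = -4*(-15) = 60)
T(M) = 2*M*(60 + M) (T(M) = (M + M)*(M + 60) = (2*M)*(60 + M) = 2*M*(60 + M))
T(30)/385 = (2*30*(60 + 30))/385 = (2*30*90)*(1/385) = 5400*(1/385) = 1080/77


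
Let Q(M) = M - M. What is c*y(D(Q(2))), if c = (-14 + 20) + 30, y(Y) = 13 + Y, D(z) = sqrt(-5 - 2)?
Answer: 468 + 36*I*sqrt(7) ≈ 468.0 + 95.247*I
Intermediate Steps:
Q(M) = 0
D(z) = I*sqrt(7) (D(z) = sqrt(-7) = I*sqrt(7))
c = 36 (c = 6 + 30 = 36)
c*y(D(Q(2))) = 36*(13 + I*sqrt(7)) = 468 + 36*I*sqrt(7)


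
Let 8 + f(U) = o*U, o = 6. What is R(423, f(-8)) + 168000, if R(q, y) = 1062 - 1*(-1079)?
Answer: 170141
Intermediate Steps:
f(U) = -8 + 6*U
R(q, y) = 2141 (R(q, y) = 1062 + 1079 = 2141)
R(423, f(-8)) + 168000 = 2141 + 168000 = 170141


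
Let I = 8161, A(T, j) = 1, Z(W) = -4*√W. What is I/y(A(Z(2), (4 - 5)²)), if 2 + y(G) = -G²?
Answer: -8161/3 ≈ -2720.3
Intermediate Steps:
y(G) = -2 - G²
I/y(A(Z(2), (4 - 5)²)) = 8161/(-2 - 1*1²) = 8161/(-2 - 1*1) = 8161/(-2 - 1) = 8161/(-3) = 8161*(-⅓) = -8161/3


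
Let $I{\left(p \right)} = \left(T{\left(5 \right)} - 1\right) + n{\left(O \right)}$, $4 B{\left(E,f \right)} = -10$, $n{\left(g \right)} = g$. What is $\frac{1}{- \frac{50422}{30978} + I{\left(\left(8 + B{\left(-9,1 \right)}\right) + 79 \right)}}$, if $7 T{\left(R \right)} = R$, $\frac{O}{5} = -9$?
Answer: $- \frac{108423}{5086490} \approx -0.021316$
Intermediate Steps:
$O = -45$ ($O = 5 \left(-9\right) = -45$)
$T{\left(R \right)} = \frac{R}{7}$
$B{\left(E,f \right)} = - \frac{5}{2}$ ($B{\left(E,f \right)} = \frac{1}{4} \left(-10\right) = - \frac{5}{2}$)
$I{\left(p \right)} = - \frac{317}{7}$ ($I{\left(p \right)} = \left(\frac{1}{7} \cdot 5 - 1\right) - 45 = \left(\frac{5}{7} - 1\right) - 45 = - \frac{2}{7} - 45 = - \frac{317}{7}$)
$\frac{1}{- \frac{50422}{30978} + I{\left(\left(8 + B{\left(-9,1 \right)}\right) + 79 \right)}} = \frac{1}{- \frac{50422}{30978} - \frac{317}{7}} = \frac{1}{\left(-50422\right) \frac{1}{30978} - \frac{317}{7}} = \frac{1}{- \frac{25211}{15489} - \frac{317}{7}} = \frac{1}{- \frac{5086490}{108423}} = - \frac{108423}{5086490}$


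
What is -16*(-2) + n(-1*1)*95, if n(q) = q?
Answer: -63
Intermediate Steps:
-16*(-2) + n(-1*1)*95 = -16*(-2) - 1*1*95 = 32 - 1*95 = 32 - 95 = -63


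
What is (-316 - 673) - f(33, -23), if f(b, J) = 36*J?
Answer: -161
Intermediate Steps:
(-316 - 673) - f(33, -23) = (-316 - 673) - 36*(-23) = -989 - 1*(-828) = -989 + 828 = -161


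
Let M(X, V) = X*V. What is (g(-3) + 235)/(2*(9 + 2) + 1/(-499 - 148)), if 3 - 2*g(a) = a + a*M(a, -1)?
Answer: 313795/28466 ≈ 11.023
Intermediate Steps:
M(X, V) = V*X
g(a) = 3/2 + a²/2 - a/2 (g(a) = 3/2 - (a + a*(-a))/2 = 3/2 - (a - a²)/2 = 3/2 + (a²/2 - a/2) = 3/2 + a²/2 - a/2)
(g(-3) + 235)/(2*(9 + 2) + 1/(-499 - 148)) = ((3/2 + (½)*(-3)² - ½*(-3)) + 235)/(2*(9 + 2) + 1/(-499 - 148)) = ((3/2 + (½)*9 + 3/2) + 235)/(2*11 + 1/(-647)) = ((3/2 + 9/2 + 3/2) + 235)/(22 - 1/647) = (15/2 + 235)/(14233/647) = (485/2)*(647/14233) = 313795/28466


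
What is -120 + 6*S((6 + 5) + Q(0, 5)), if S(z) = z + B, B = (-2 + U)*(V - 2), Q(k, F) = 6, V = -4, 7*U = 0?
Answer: 54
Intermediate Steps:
U = 0 (U = (⅐)*0 = 0)
B = 12 (B = (-2 + 0)*(-4 - 2) = -2*(-6) = 12)
S(z) = 12 + z (S(z) = z + 12 = 12 + z)
-120 + 6*S((6 + 5) + Q(0, 5)) = -120 + 6*(12 + ((6 + 5) + 6)) = -120 + 6*(12 + (11 + 6)) = -120 + 6*(12 + 17) = -120 + 6*29 = -120 + 174 = 54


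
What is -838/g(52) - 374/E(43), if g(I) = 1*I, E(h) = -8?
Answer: 1593/52 ≈ 30.635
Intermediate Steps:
g(I) = I
-838/g(52) - 374/E(43) = -838/52 - 374/(-8) = -838*1/52 - 374*(-1/8) = -419/26 + 187/4 = 1593/52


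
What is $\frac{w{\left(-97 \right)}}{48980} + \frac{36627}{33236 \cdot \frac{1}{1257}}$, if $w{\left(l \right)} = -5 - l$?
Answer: $\frac{563762266483}{406974820} \approx 1385.3$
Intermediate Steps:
$\frac{w{\left(-97 \right)}}{48980} + \frac{36627}{33236 \cdot \frac{1}{1257}} = \frac{-5 - -97}{48980} + \frac{36627}{33236 \cdot \frac{1}{1257}} = \left(-5 + 97\right) \frac{1}{48980} + \frac{36627}{33236 \cdot \frac{1}{1257}} = 92 \cdot \frac{1}{48980} + \frac{36627}{\frac{33236}{1257}} = \frac{23}{12245} + 36627 \cdot \frac{1257}{33236} = \frac{23}{12245} + \frac{46040139}{33236} = \frac{563762266483}{406974820}$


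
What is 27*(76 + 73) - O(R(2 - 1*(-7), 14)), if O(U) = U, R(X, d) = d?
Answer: 4009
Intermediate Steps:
27*(76 + 73) - O(R(2 - 1*(-7), 14)) = 27*(76 + 73) - 1*14 = 27*149 - 14 = 4023 - 14 = 4009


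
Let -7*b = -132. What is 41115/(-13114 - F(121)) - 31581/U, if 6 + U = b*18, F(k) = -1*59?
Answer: -198799473/2031358 ≈ -97.865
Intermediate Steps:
F(k) = -59
b = 132/7 (b = -1/7*(-132) = 132/7 ≈ 18.857)
U = 2334/7 (U = -6 + (132/7)*18 = -6 + 2376/7 = 2334/7 ≈ 333.43)
41115/(-13114 - F(121)) - 31581/U = 41115/(-13114 - 1*(-59)) - 31581/2334/7 = 41115/(-13114 + 59) - 31581*7/2334 = 41115/(-13055) - 73689/778 = 41115*(-1/13055) - 73689/778 = -8223/2611 - 73689/778 = -198799473/2031358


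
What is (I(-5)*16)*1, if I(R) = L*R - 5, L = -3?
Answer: 160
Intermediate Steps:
I(R) = -5 - 3*R (I(R) = -3*R - 5 = -5 - 3*R)
(I(-5)*16)*1 = ((-5 - 3*(-5))*16)*1 = ((-5 + 15)*16)*1 = (10*16)*1 = 160*1 = 160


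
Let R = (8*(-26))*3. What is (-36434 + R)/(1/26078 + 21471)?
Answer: -138056932/79988677 ≈ -1.7260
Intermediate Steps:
R = -624 (R = -208*3 = -624)
(-36434 + R)/(1/26078 + 21471) = (-36434 - 624)/(1/26078 + 21471) = -37058/(1/26078 + 21471) = -37058/559920739/26078 = -37058*26078/559920739 = -138056932/79988677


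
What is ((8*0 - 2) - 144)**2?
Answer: 21316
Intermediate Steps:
((8*0 - 2) - 144)**2 = ((0 - 2) - 144)**2 = (-2 - 144)**2 = (-146)**2 = 21316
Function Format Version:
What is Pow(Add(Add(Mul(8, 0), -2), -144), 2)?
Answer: 21316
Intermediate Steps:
Pow(Add(Add(Mul(8, 0), -2), -144), 2) = Pow(Add(Add(0, -2), -144), 2) = Pow(Add(-2, -144), 2) = Pow(-146, 2) = 21316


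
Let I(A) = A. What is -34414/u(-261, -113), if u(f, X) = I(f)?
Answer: 34414/261 ≈ 131.85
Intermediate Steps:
u(f, X) = f
-34414/u(-261, -113) = -34414/(-261) = -34414*(-1/261) = 34414/261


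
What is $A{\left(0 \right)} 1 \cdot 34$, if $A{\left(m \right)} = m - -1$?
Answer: $34$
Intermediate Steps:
$A{\left(m \right)} = 1 + m$ ($A{\left(m \right)} = m + 1 = 1 + m$)
$A{\left(0 \right)} 1 \cdot 34 = \left(1 + 0\right) 1 \cdot 34 = 1 \cdot 1 \cdot 34 = 1 \cdot 34 = 34$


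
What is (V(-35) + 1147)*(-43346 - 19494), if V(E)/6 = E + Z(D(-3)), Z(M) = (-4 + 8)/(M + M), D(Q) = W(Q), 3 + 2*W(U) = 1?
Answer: -58127000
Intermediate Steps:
W(U) = -1 (W(U) = -3/2 + (½)*1 = -3/2 + ½ = -1)
D(Q) = -1
Z(M) = 2/M (Z(M) = 4/((2*M)) = 4*(1/(2*M)) = 2/M)
V(E) = -12 + 6*E (V(E) = 6*(E + 2/(-1)) = 6*(E + 2*(-1)) = 6*(E - 2) = 6*(-2 + E) = -12 + 6*E)
(V(-35) + 1147)*(-43346 - 19494) = ((-12 + 6*(-35)) + 1147)*(-43346 - 19494) = ((-12 - 210) + 1147)*(-62840) = (-222 + 1147)*(-62840) = 925*(-62840) = -58127000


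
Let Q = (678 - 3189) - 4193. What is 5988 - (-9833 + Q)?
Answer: 22525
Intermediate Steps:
Q = -6704 (Q = -2511 - 4193 = -6704)
5988 - (-9833 + Q) = 5988 - (-9833 - 6704) = 5988 - 1*(-16537) = 5988 + 16537 = 22525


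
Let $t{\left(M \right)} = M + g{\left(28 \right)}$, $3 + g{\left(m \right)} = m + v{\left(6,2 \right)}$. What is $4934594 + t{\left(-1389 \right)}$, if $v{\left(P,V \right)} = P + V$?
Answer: $4933238$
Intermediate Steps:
$g{\left(m \right)} = 5 + m$ ($g{\left(m \right)} = -3 + \left(m + \left(6 + 2\right)\right) = -3 + \left(m + 8\right) = -3 + \left(8 + m\right) = 5 + m$)
$t{\left(M \right)} = 33 + M$ ($t{\left(M \right)} = M + \left(5 + 28\right) = M + 33 = 33 + M$)
$4934594 + t{\left(-1389 \right)} = 4934594 + \left(33 - 1389\right) = 4934594 - 1356 = 4933238$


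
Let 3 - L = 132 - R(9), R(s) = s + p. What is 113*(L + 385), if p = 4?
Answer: 30397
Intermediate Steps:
R(s) = 4 + s (R(s) = s + 4 = 4 + s)
L = -116 (L = 3 - (132 - (4 + 9)) = 3 - (132 - 1*13) = 3 - (132 - 13) = 3 - 1*119 = 3 - 119 = -116)
113*(L + 385) = 113*(-116 + 385) = 113*269 = 30397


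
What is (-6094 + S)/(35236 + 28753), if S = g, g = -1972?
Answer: -8066/63989 ≈ -0.12605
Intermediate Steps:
S = -1972
(-6094 + S)/(35236 + 28753) = (-6094 - 1972)/(35236 + 28753) = -8066/63989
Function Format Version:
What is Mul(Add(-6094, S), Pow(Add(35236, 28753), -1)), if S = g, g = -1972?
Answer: Rational(-8066, 63989) ≈ -0.12605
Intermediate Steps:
S = -1972
Mul(Add(-6094, S), Pow(Add(35236, 28753), -1)) = Mul(Add(-6094, -1972), Pow(Add(35236, 28753), -1)) = Mul(-8066, Pow(63989, -1)) = Mul(-8066, Rational(1, 63989)) = Rational(-8066, 63989)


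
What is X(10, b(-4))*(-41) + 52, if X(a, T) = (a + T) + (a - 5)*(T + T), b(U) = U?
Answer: 1446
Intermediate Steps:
X(a, T) = T + a + 2*T*(-5 + a) (X(a, T) = (T + a) + (-5 + a)*(2*T) = (T + a) + 2*T*(-5 + a) = T + a + 2*T*(-5 + a))
X(10, b(-4))*(-41) + 52 = (10 - 9*(-4) + 2*(-4)*10)*(-41) + 52 = (10 + 36 - 80)*(-41) + 52 = -34*(-41) + 52 = 1394 + 52 = 1446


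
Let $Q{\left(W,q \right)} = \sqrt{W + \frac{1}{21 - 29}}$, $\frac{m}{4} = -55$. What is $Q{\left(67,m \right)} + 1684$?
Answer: $1684 + \frac{\sqrt{1070}}{4} \approx 1692.2$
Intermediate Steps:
$m = -220$ ($m = 4 \left(-55\right) = -220$)
$Q{\left(W,q \right)} = \sqrt{- \frac{1}{8} + W}$ ($Q{\left(W,q \right)} = \sqrt{W + \frac{1}{-8}} = \sqrt{W - \frac{1}{8}} = \sqrt{- \frac{1}{8} + W}$)
$Q{\left(67,m \right)} + 1684 = \frac{\sqrt{-2 + 16 \cdot 67}}{4} + 1684 = \frac{\sqrt{-2 + 1072}}{4} + 1684 = \frac{\sqrt{1070}}{4} + 1684 = 1684 + \frac{\sqrt{1070}}{4}$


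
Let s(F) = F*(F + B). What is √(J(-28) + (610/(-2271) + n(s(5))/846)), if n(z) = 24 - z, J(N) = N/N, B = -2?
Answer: √33815348970/213474 ≈ 0.86141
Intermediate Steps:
J(N) = 1
s(F) = F*(-2 + F) (s(F) = F*(F - 2) = F*(-2 + F))
√(J(-28) + (610/(-2271) + n(s(5))/846)) = √(1 + (610/(-2271) + (24 - 5*(-2 + 5))/846)) = √(1 + (610*(-1/2271) + (24 - 5*3)*(1/846))) = √(1 + (-610/2271 + (24 - 1*15)*(1/846))) = √(1 + (-610/2271 + (24 - 15)*(1/846))) = √(1 + (-610/2271 + 9*(1/846))) = √(1 + (-610/2271 + 1/94)) = √(1 - 55069/213474) = √(158405/213474) = √33815348970/213474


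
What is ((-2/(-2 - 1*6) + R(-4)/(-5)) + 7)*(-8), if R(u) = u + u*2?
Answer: -386/5 ≈ -77.200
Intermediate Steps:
R(u) = 3*u (R(u) = u + 2*u = 3*u)
((-2/(-2 - 1*6) + R(-4)/(-5)) + 7)*(-8) = ((-2/(-2 - 1*6) + (3*(-4))/(-5)) + 7)*(-8) = ((-2/(-2 - 6) - 12*(-1/5)) + 7)*(-8) = ((-2/(-8) + 12/5) + 7)*(-8) = ((-2*(-1/8) + 12/5) + 7)*(-8) = ((1/4 + 12/5) + 7)*(-8) = (53/20 + 7)*(-8) = (193/20)*(-8) = -386/5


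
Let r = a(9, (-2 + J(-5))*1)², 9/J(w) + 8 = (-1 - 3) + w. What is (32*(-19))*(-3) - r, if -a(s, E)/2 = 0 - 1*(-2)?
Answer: 1808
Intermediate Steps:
J(w) = 9/(-12 + w) (J(w) = 9/(-8 + ((-1 - 3) + w)) = 9/(-8 + (-4 + w)) = 9/(-12 + w))
a(s, E) = -4 (a(s, E) = -2*(0 - 1*(-2)) = -2*(0 + 2) = -2*2 = -4)
r = 16 (r = (-4)² = 16)
(32*(-19))*(-3) - r = (32*(-19))*(-3) - 1*16 = -608*(-3) - 16 = 1824 - 16 = 1808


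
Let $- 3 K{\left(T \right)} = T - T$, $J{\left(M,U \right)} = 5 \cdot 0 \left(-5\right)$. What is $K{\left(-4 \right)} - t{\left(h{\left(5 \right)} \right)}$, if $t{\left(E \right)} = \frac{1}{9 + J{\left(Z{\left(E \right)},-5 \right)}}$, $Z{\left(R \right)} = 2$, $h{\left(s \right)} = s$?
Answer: $- \frac{1}{9} \approx -0.11111$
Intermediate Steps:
$J{\left(M,U \right)} = 0$ ($J{\left(M,U \right)} = 0 \left(-5\right) = 0$)
$K{\left(T \right)} = 0$ ($K{\left(T \right)} = - \frac{T - T}{3} = \left(- \frac{1}{3}\right) 0 = 0$)
$t{\left(E \right)} = \frac{1}{9}$ ($t{\left(E \right)} = \frac{1}{9 + 0} = \frac{1}{9}$)
$K{\left(-4 \right)} - t{\left(h{\left(5 \right)} \right)} = 0 - \frac{1}{9} = - \frac{1}{9}$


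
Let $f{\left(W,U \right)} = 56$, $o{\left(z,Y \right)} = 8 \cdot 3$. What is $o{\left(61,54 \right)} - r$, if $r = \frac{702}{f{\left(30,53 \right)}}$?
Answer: $\frac{321}{28} \approx 11.464$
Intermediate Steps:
$o{\left(z,Y \right)} = 24$
$r = \frac{351}{28}$ ($r = \frac{702}{56} = 702 \cdot \frac{1}{56} = \frac{351}{28} \approx 12.536$)
$o{\left(61,54 \right)} - r = 24 - \frac{351}{28} = \frac{321}{28}$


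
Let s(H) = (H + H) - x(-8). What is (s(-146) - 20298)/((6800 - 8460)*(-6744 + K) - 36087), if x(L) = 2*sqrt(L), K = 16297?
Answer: 20590/15894067 + 4*I*sqrt(2)/15894067 ≈ 0.0012955 + 3.5591e-7*I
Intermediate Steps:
s(H) = 2*H - 4*I*sqrt(2) (s(H) = (H + H) - 2*sqrt(-8) = 2*H - 2*2*I*sqrt(2) = 2*H - 4*I*sqrt(2))
(s(-146) - 20298)/((6800 - 8460)*(-6744 + K) - 36087) = ((2*(-146) - 4*I*sqrt(2)) - 20298)/((6800 - 8460)*(-6744 + 16297) - 36087) = ((-292 - 4*I*sqrt(2)) - 20298)/(-1660*9553 - 36087) = (-20590 - 4*I*sqrt(2))/(-15857980 - 36087) = (-20590 - 4*I*sqrt(2))/(-15894067) = (-20590 - 4*I*sqrt(2))*(-1/15894067) = 20590/15894067 + 4*I*sqrt(2)/15894067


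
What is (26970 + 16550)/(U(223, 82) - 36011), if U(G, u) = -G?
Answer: -21760/18117 ≈ -1.2011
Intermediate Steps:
(26970 + 16550)/(U(223, 82) - 36011) = (26970 + 16550)/(-1*223 - 36011) = 43520/(-223 - 36011) = 43520/(-36234) = 43520*(-1/36234) = -21760/18117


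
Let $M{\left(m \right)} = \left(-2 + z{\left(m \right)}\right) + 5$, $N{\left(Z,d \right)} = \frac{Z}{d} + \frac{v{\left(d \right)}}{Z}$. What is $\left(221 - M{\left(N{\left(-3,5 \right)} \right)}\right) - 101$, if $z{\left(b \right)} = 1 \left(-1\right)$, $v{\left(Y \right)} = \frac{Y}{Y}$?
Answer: $118$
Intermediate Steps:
$v{\left(Y \right)} = 1$
$z{\left(b \right)} = -1$
$N{\left(Z,d \right)} = \frac{1}{Z} + \frac{Z}{d}$ ($N{\left(Z,d \right)} = \frac{Z}{d} + 1 \frac{1}{Z} = \frac{Z}{d} + \frac{1}{Z} = \frac{1}{Z} + \frac{Z}{d}$)
$M{\left(m \right)} = 2$ ($M{\left(m \right)} = \left(-2 - 1\right) + 5 = -3 + 5 = 2$)
$\left(221 - M{\left(N{\left(-3,5 \right)} \right)}\right) - 101 = \left(221 - 2\right) - 101 = 219 - 101 = 118$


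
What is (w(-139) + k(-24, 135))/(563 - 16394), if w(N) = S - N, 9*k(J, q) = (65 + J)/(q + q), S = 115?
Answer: -617261/38469330 ≈ -0.016046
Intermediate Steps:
k(J, q) = (65 + J)/(18*q) (k(J, q) = ((65 + J)/(q + q))/9 = ((65 + J)/((2*q)))/9 = ((65 + J)*(1/(2*q)))/9 = ((65 + J)/(2*q))/9 = (65 + J)/(18*q))
w(N) = 115 - N
(w(-139) + k(-24, 135))/(563 - 16394) = ((115 - 1*(-139)) + (1/18)*(65 - 24)/135)/(563 - 16394) = ((115 + 139) + (1/18)*(1/135)*41)/(-15831) = (254 + 41/2430)*(-1/15831) = (617261/2430)*(-1/15831) = -617261/38469330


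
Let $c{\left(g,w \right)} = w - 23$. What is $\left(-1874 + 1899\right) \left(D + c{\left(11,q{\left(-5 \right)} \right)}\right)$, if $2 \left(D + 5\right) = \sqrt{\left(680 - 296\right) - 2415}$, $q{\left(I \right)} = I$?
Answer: $-825 + \frac{25 i \sqrt{2031}}{2} \approx -825.0 + 563.33 i$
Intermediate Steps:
$D = -5 + \frac{i \sqrt{2031}}{2}$ ($D = -5 + \frac{\sqrt{\left(680 - 296\right) - 2415}}{2} = -5 + \frac{\sqrt{384 - 2415}}{2} = -5 + \frac{\sqrt{-2031}}{2} = -5 + \frac{i \sqrt{2031}}{2} \approx -5.0 + 22.533 i$)
$c{\left(g,w \right)} = -23 + w$ ($c{\left(g,w \right)} = w - 23 = -23 + w$)
$\left(-1874 + 1899\right) \left(D + c{\left(11,q{\left(-5 \right)} \right)}\right) = \left(-1874 + 1899\right) \left(\left(-5 + \frac{i \sqrt{2031}}{2}\right) - 28\right) = 25 \left(\left(-5 + \frac{i \sqrt{2031}}{2}\right) - 28\right) = 25 \left(-33 + \frac{i \sqrt{2031}}{2}\right) = -825 + \frac{25 i \sqrt{2031}}{2}$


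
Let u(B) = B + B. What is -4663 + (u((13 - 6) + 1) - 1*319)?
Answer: -4966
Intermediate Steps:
u(B) = 2*B
-4663 + (u((13 - 6) + 1) - 1*319) = -4663 + (2*((13 - 6) + 1) - 1*319) = -4663 + (2*(7 + 1) - 319) = -4663 + (2*8 - 319) = -4663 + (16 - 319) = -4663 - 303 = -4966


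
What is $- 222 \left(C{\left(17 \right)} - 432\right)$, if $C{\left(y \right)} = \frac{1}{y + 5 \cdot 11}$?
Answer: $\frac{1150811}{12} \approx 95901.0$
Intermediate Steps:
$C{\left(y \right)} = \frac{1}{55 + y}$ ($C{\left(y \right)} = \frac{1}{y + 55} = \frac{1}{55 + y}$)
$- 222 \left(C{\left(17 \right)} - 432\right) = - 222 \left(\frac{1}{55 + 17} - 432\right) = - 222 \left(\frac{1}{72} - 432\right) = \left(-222\right) \left(- \frac{31103}{72}\right) = \frac{1150811}{12}$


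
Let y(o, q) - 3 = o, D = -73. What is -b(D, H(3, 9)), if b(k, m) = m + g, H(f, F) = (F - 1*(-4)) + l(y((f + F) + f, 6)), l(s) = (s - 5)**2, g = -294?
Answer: 112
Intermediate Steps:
y(o, q) = 3 + o
l(s) = (-5 + s)**2
H(f, F) = 4 + F + (-2 + F + 2*f)**2 (H(f, F) = (F - 1*(-4)) + (-5 + (3 + ((f + F) + f)))**2 = (F + 4) + (-5 + (3 + ((F + f) + f)))**2 = (4 + F) + (-5 + (3 + (F + 2*f)))**2 = (4 + F) + (-5 + (3 + F + 2*f))**2 = (4 + F) + (-2 + F + 2*f)**2 = 4 + F + (-2 + F + 2*f)**2)
b(k, m) = -294 + m (b(k, m) = m - 294 = -294 + m)
-b(D, H(3, 9)) = -(-294 + (4 + 9 + (-2 + 9 + 2*3)**2)) = -(-294 + (4 + 9 + (-2 + 9 + 6)**2)) = -(-294 + (4 + 9 + 13**2)) = -(-294 + (4 + 9 + 169)) = -(-294 + 182) = -1*(-112) = 112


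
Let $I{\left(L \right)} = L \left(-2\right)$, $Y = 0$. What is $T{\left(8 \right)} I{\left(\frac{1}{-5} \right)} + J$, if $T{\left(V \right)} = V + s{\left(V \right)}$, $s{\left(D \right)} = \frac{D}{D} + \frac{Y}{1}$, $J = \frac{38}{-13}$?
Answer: $\frac{44}{65} \approx 0.67692$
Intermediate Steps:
$J = - \frac{38}{13}$ ($J = 38 \left(- \frac{1}{13}\right) = - \frac{38}{13} \approx -2.9231$)
$s{\left(D \right)} = 1$ ($s{\left(D \right)} = \frac{D}{D} + \frac{0}{1} = 1 + 0 \cdot 1 = 1 + 0 = 1$)
$I{\left(L \right)} = - 2 L$
$T{\left(V \right)} = 1 + V$ ($T{\left(V \right)} = V + 1 = 1 + V$)
$T{\left(8 \right)} I{\left(\frac{1}{-5} \right)} + J = \left(1 + 8\right) \left(- \frac{2}{-5}\right) - \frac{38}{13} = 9 \left(\left(-2\right) \left(- \frac{1}{5}\right)\right) - \frac{38}{13} = 9 \cdot \frac{2}{5} - \frac{38}{13} = \frac{18}{5} - \frac{38}{13} = \frac{44}{65}$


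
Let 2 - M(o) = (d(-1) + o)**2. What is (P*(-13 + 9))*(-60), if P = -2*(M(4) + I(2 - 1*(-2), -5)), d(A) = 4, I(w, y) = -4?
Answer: 31680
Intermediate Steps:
M(o) = 2 - (4 + o)**2
P = 132 (P = -2*((2 - (4 + 4)**2) - 4) = -2*((2 - 1*8**2) - 4) = -2*((2 - 1*64) - 4) = -2*((2 - 64) - 4) = -2*(-62 - 4) = -2*(-66) = 132)
(P*(-13 + 9))*(-60) = (132*(-13 + 9))*(-60) = (132*(-4))*(-60) = -528*(-60) = 31680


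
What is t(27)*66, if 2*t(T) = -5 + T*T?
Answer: 23892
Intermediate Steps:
t(T) = -5/2 + T²/2 (t(T) = (-5 + T*T)/2 = (-5 + T²)/2 = -5/2 + T²/2)
t(27)*66 = (-5/2 + (½)*27²)*66 = (-5/2 + (½)*729)*66 = (-5/2 + 729/2)*66 = 362*66 = 23892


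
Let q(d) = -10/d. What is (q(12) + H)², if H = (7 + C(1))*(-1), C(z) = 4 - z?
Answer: 4225/36 ≈ 117.36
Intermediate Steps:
H = -10 (H = (7 + (4 - 1*1))*(-1) = (7 + (4 - 1))*(-1) = (7 + 3)*(-1) = 10*(-1) = -10)
(q(12) + H)² = (-10/12 - 10)² = (-10*1/12 - 10)² = (-⅚ - 10)² = (-65/6)² = 4225/36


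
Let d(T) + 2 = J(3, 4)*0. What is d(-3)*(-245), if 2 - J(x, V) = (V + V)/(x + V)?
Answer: 490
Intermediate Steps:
J(x, V) = 2 - 2*V/(V + x) (J(x, V) = 2 - (V + V)/(x + V) = 2 - 2*V/(V + x))
d(T) = -2 (d(T) = -2 + (2*3/(4 + 3))*0 = -2 + (2*3/7)*0 = -2 + (2*3*(⅐))*0 = -2 + (6/7)*0 = -2 + 0 = -2)
d(-3)*(-245) = -2*(-245) = 490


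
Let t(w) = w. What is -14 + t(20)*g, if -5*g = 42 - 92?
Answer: 186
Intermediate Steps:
g = 10 (g = -(42 - 92)/5 = -⅕*(-50) = 10)
-14 + t(20)*g = -14 + 20*10 = -14 + 200 = 186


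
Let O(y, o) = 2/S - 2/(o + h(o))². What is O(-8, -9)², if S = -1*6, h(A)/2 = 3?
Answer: 25/81 ≈ 0.30864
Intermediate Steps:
h(A) = 6 (h(A) = 2*3 = 6)
S = -6
O(y, o) = -⅓ - 2/(6 + o)² (O(y, o) = 2/(-6) - 2/(o + 6)² = 2*(-⅙) - 2/(6 + o)² = -⅓ - 2/(6 + o)²)
O(-8, -9)² = (-⅓ - 2/(6 - 9)²)² = (-⅓ - 2/(-3)²)² = (-⅓ - 2*⅑)² = (-⅓ - 2/9)² = (-5/9)² = 25/81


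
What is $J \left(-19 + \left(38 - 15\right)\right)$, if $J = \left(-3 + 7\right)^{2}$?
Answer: $64$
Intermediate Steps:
$J = 16$ ($J = 4^{2} = 16$)
$J \left(-19 + \left(38 - 15\right)\right) = 16 \left(-19 + \left(38 - 15\right)\right) = 16 \left(-19 + 23\right) = 16 \cdot 4 = 64$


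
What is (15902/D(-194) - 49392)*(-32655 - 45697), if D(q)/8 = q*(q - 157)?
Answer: 131760517797154/34047 ≈ 3.8700e+9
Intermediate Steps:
D(q) = 8*q*(-157 + q) (D(q) = 8*(q*(q - 157)) = 8*(q*(-157 + q)) = 8*q*(-157 + q))
(15902/D(-194) - 49392)*(-32655 - 45697) = (15902/((8*(-194)*(-157 - 194))) - 49392)*(-32655 - 45697) = (15902/((8*(-194)*(-351))) - 49392)*(-78352) = (15902/544752 - 49392)*(-78352) = (15902*(1/544752) - 49392)*(-78352) = (7951/272376 - 49392)*(-78352) = -13453187441/272376*(-78352) = 131760517797154/34047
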